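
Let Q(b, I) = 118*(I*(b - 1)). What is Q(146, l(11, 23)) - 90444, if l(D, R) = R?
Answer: 303086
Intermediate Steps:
Q(b, I) = 118*I*(-1 + b) (Q(b, I) = 118*(I*(-1 + b)) = 118*I*(-1 + b))
Q(146, l(11, 23)) - 90444 = 118*23*(-1 + 146) - 90444 = 118*23*145 - 90444 = 393530 - 90444 = 303086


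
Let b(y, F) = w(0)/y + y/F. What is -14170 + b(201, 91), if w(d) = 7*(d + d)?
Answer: -1289269/91 ≈ -14168.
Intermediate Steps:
w(d) = 14*d (w(d) = 7*(2*d) = 14*d)
b(y, F) = y/F (b(y, F) = (14*0)/y + y/F = 0/y + y/F = 0 + y/F = y/F)
-14170 + b(201, 91) = -14170 + 201/91 = -1289269/91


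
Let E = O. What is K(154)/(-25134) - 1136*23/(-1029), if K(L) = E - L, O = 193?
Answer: 218887007/8620962 ≈ 25.390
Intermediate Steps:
E = 193
K(L) = 193 - L
K(154)/(-25134) - 1136*23/(-1029) = (193 - 1*154)/(-25134) - 1136*23/(-1029) = (193 - 154)*(-1/25134) - 26128*(-1/1029) = 39*(-1/25134) + 26128/1029 = -13/8378 + 26128/1029 = 218887007/8620962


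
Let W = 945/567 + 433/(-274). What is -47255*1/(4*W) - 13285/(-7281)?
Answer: -141408275735/1033902 ≈ -1.3677e+5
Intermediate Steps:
W = 71/822 (W = 945*(1/567) + 433*(-1/274) = 5/3 - 433/274 = 71/822 ≈ 0.086375)
-47255*1/(4*W) - 13285/(-7281) = -47255/(4*(71/822)) - 13285/(-7281) = -47255/142/411 - 13285*(-1/7281) = -47255*411/142 + 13285/7281 = -19421805/142 + 13285/7281 = -141408275735/1033902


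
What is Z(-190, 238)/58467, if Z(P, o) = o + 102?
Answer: 340/58467 ≈ 0.0058152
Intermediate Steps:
Z(P, o) = 102 + o
Z(-190, 238)/58467 = (102 + 238)/58467 = 340*(1/58467) = 340/58467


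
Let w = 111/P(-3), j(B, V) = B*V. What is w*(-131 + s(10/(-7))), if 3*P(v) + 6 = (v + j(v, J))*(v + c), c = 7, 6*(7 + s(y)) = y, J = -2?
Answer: -107411/14 ≈ -7672.2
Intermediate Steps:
s(y) = -7 + y/6
P(v) = -2 - v*(7 + v)/3 (P(v) = -2 + ((v + v*(-2))*(v + 7))/3 = -2 + ((v - 2*v)*(7 + v))/3 = -2 + ((-v)*(7 + v))/3 = -2 + (-v*(7 + v))/3 = -2 - v*(7 + v)/3)
w = 111/2 (w = 111/(-2 - 7/3*(-3) - 1/3*(-3)**2) = 111/(-2 + 7 - 1/3*9) = 111/(-2 + 7 - 3) = 111/2 ≈ 55.500)
w*(-131 + s(10/(-7))) = 111*(-131 + (-7 + (10/(-7))/6))/2 = 111*(-131 + (-7 + (10*(-1/7))/6))/2 = 111*(-131 + (-7 + (1/6)*(-10/7)))/2 = 111*(-131 + (-7 - 5/21))/2 = 111*(-131 - 152/21)/2 = (111/2)*(-2903/21) = -107411/14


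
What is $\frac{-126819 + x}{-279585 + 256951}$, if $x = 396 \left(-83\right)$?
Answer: $\frac{159687}{22634} \approx 7.0552$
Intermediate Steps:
$x = -32868$
$\frac{-126819 + x}{-279585 + 256951} = \frac{-126819 - 32868}{-279585 + 256951} = - \frac{159687}{-22634} = \left(-159687\right) \left(- \frac{1}{22634}\right) = \frac{159687}{22634}$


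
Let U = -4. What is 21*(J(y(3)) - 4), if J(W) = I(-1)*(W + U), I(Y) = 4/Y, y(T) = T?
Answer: 0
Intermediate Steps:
J(W) = 16 - 4*W (J(W) = (4/(-1))*(W - 4) = (4*(-1))*(-4 + W) = -4*(-4 + W) = 16 - 4*W)
21*(J(y(3)) - 4) = 21*((16 - 4*3) - 4) = 21*((16 - 12) - 4) = 21*(4 - 4) = 21*0 = 0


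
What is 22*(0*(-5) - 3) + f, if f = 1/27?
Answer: -1781/27 ≈ -65.963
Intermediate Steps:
f = 1/27 ≈ 0.037037
22*(0*(-5) - 3) + f = 22*(0*(-5) - 3) + 1/27 = 22*(0 - 3) + 1/27 = 22*(-3) + 1/27 = -66 + 1/27 = -1781/27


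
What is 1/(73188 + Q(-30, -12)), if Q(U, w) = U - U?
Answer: 1/73188 ≈ 1.3663e-5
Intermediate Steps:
Q(U, w) = 0
1/(73188 + Q(-30, -12)) = 1/(73188 + 0) = 1/73188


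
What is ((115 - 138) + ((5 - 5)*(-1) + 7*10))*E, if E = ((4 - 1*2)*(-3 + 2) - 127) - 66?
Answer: -9165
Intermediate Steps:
E = -195 (E = ((4 - 2)*(-1) - 127) - 66 = (2*(-1) - 127) - 66 = (-2 - 127) - 66 = -129 - 66 = -195)
((115 - 138) + ((5 - 5)*(-1) + 7*10))*E = ((115 - 138) + ((5 - 5)*(-1) + 7*10))*(-195) = (-23 + (0*(-1) + 70))*(-195) = (-23 + (0 + 70))*(-195) = (-23 + 70)*(-195) = 47*(-195) = -9165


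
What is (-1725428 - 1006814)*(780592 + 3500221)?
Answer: -11696217072746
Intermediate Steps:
(-1725428 - 1006814)*(780592 + 3500221) = -2732242*4280813 = -11696217072746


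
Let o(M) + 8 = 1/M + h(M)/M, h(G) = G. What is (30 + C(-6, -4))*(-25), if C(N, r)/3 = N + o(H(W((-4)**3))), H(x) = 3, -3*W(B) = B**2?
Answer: 200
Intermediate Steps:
W(B) = -B**2/3
o(M) = -7 + 1/M (o(M) = -8 + (1/M + M/M) = -8 + (1/M + 1) = -8 + (1 + 1/M) = -7 + 1/M)
C(N, r) = -20 + 3*N (C(N, r) = 3*(N + (-7 + 1/3)) = 3*(N - 20/3) = 3*(-20/3 + N) = -20 + 3*N)
(30 + C(-6, -4))*(-25) = (30 + (-20 + 3*(-6)))*(-25) = (30 + (-20 - 18))*(-25) = (30 - 38)*(-25) = -8*(-25) = 200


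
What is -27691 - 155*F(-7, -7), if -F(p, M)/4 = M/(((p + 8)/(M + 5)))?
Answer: -19011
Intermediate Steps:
F(p, M) = -4*M*(5 + M)/(8 + p) (F(p, M) = -4*M/((p + 8)/(M + 5)) = -4*M/((8 + p)/(5 + M)) = -4*M*(5 + M)/(8 + p))
-27691 - 155*F(-7, -7) = -27691 - (-620)*(-7)*(5 - 7)/(8 - 7) = -27691 - (-620)*(-7)*(-2)/1 = -27691 - (-620)*(-7)*(-2) = -27691 - 155*(-56) = -27691 + 8680 = -19011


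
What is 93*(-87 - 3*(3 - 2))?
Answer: -8370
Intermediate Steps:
93*(-87 - 3*(3 - 2)) = 93*(-87 - 3*1) = 93*(-87 - 3) = 93*(-90) = -8370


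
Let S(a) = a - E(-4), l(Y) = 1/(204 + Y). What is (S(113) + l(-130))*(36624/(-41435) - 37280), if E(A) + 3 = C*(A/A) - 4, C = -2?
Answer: -188478352504/41435 ≈ -4.5488e+6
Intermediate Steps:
E(A) = -9 (E(A) = -3 + (-2*A/A - 4) = -3 + (-2*1 - 4) = -3 + (-2 - 4) = -3 - 6 = -9)
S(a) = 9 + a (S(a) = a - 1*(-9) = a + 9 = 9 + a)
(S(113) + l(-130))*(36624/(-41435) - 37280) = ((9 + 113) + 1/(204 - 130))*(36624/(-41435) - 37280) = (122 + 1/74)*(36624*(-1/41435) - 37280) = (122 + 1/74)*(-36624/41435 - 37280) = (9029/74)*(-1544733424/41435) = -188478352504/41435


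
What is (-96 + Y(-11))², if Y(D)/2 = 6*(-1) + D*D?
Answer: 17956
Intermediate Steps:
Y(D) = -12 + 2*D² (Y(D) = 2*(6*(-1) + D*D) = 2*(-6 + D²) = -12 + 2*D²)
(-96 + Y(-11))² = (-96 + (-12 + 2*(-11)²))² = (-96 + (-12 + 2*121))² = (-96 + (-12 + 242))² = (-96 + 230)² = 134² = 17956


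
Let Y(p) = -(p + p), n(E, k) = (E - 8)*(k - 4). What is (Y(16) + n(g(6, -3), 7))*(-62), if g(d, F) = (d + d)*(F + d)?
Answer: -3224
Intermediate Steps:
g(d, F) = 2*d*(F + d) (g(d, F) = (2*d)*(F + d) = 2*d*(F + d))
n(E, k) = (-8 + E)*(-4 + k)
Y(p) = -2*p
(Y(16) + n(g(6, -3), 7))*(-62) = (-2*16 + (32 - 8*7 - 8*6*(-3 + 6) + (2*6*(-3 + 6))*7))*(-62) = (-32 + (32 - 56 - 8*6*3 + (2*6*3)*7))*(-62) = (-32 + (32 - 56 - 4*36 + 36*7))*(-62) = (-32 + (32 - 56 - 144 + 252))*(-62) = (-32 + 84)*(-62) = 52*(-62) = -3224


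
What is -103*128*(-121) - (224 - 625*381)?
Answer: 1833165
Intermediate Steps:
-103*128*(-121) - (224 - 625*381) = -13184*(-121) - (224 - 238125) = 1595264 - 1*(-237901) = 1595264 + 237901 = 1833165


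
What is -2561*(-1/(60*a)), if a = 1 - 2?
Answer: -2561/60 ≈ -42.683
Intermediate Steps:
a = -1
-2561*(-1/(60*a)) = -2561/(-4*15*(-1)) = -2561/((-60*(-1))) = -2561/60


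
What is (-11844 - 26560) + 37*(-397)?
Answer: -53093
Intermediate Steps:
(-11844 - 26560) + 37*(-397) = -38404 - 14689 = -53093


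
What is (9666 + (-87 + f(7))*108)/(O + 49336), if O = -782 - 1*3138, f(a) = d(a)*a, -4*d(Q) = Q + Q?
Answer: -297/5677 ≈ -0.052316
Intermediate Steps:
d(Q) = -Q/2 (d(Q) = -(Q + Q)/4 = -Q/2)
f(a) = -a²/2 (f(a) = (-a/2)*a = -a²/2)
O = -3920 (O = -782 - 3138 = -3920)
(9666 + (-87 + f(7))*108)/(O + 49336) = (9666 + (-87 - ½*7²)*108)/(-3920 + 49336) = (9666 + (-87 - ½*49)*108)/45416 = (9666 + (-87 - 49/2)*108)*(1/45416) = (9666 - 223/2*108)*(1/45416) = (9666 - 12042)*(1/45416) = -2376*1/45416 = -297/5677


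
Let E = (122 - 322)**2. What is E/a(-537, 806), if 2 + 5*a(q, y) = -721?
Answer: -200000/723 ≈ -276.63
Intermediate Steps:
a(q, y) = -723/5 (a(q, y) = -2/5 + (1/5)*(-721) = -2/5 - 721/5 = -723/5)
E = 40000 (E = (-200)**2 = 40000)
E/a(-537, 806) = 40000/(-723/5) = 40000*(-5/723) = -200000/723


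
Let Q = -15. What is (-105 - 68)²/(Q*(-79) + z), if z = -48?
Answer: 29929/1137 ≈ 26.323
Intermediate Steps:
(-105 - 68)²/(Q*(-79) + z) = (-105 - 68)²/(-15*(-79) - 48) = (-173)²/(1185 - 48) = 29929/1137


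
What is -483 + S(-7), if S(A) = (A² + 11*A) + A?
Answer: -518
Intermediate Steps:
S(A) = A² + 12*A
-483 + S(-7) = -483 - 7*(12 - 7) = -483 - 7*5 = -483 - 35 = -518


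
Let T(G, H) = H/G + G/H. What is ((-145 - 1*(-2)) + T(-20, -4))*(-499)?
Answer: 343811/5 ≈ 68762.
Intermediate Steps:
T(G, H) = G/H + H/G
((-145 - 1*(-2)) + T(-20, -4))*(-499) = ((-145 - 1*(-2)) + (-20/(-4) - 4/(-20)))*(-499) = ((-145 + 2) + (-20*(-1/4) - 4*(-1/20)))*(-499) = (-143 + (5 + 1/5))*(-499) = (-143 + 26/5)*(-499) = -689/5*(-499) = 343811/5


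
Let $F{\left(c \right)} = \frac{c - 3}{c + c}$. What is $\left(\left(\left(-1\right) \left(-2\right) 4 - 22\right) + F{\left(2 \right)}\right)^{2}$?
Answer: $\frac{3249}{16} \approx 203.06$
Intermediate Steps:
$F{\left(c \right)} = \frac{-3 + c}{2 c}$
$\left(\left(\left(-1\right) \left(-2\right) 4 - 22\right) + F{\left(2 \right)}\right)^{2} = \left(\left(\left(-1\right) \left(-2\right) 4 - 22\right) + \frac{-3 + 2}{2 \cdot 2}\right)^{2} = \left(\left(2 \cdot 4 - 22\right) + \frac{1}{2} \cdot \frac{1}{2} \left(-1\right)\right)^{2} = \left(\left(8 - 22\right) - \frac{1}{4}\right)^{2} = \left(-14 - \frac{1}{4}\right)^{2} = \left(- \frac{57}{4}\right)^{2} = \frac{3249}{16}$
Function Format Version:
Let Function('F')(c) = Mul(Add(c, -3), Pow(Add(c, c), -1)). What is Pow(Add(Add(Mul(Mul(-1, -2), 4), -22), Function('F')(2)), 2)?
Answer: Rational(3249, 16) ≈ 203.06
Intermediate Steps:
Function('F')(c) = Mul(Rational(1, 2), Pow(c, -1), Add(-3, c)) (Function('F')(c) = Mul(Add(-3, c), Pow(Mul(2, c), -1)) = Mul(Add(-3, c), Mul(Rational(1, 2), Pow(c, -1))) = Mul(Rational(1, 2), Pow(c, -1), Add(-3, c)))
Pow(Add(Add(Mul(Mul(-1, -2), 4), -22), Function('F')(2)), 2) = Pow(Add(Add(Mul(Mul(-1, -2), 4), -22), Mul(Rational(1, 2), Pow(2, -1), Add(-3, 2))), 2) = Pow(Add(Add(Mul(2, 4), -22), Mul(Rational(1, 2), Rational(1, 2), -1)), 2) = Pow(Add(Add(8, -22), Rational(-1, 4)), 2) = Pow(Add(-14, Rational(-1, 4)), 2) = Pow(Rational(-57, 4), 2) = Rational(3249, 16)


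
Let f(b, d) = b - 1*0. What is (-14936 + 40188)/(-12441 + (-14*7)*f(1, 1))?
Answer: -25252/12539 ≈ -2.0139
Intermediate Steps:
f(b, d) = b (f(b, d) = b + 0 = b)
(-14936 + 40188)/(-12441 + (-14*7)*f(1, 1)) = (-14936 + 40188)/(-12441 - 14*7*1) = 25252/(-12441 - 98*1) = 25252/(-12441 - 98) = 25252/(-12539) = 25252*(-1/12539) = -25252/12539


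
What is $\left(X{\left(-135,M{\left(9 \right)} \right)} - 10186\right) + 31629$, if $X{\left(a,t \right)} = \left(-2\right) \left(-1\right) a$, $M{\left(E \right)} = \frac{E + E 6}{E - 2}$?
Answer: $21173$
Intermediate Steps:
$M{\left(E \right)} = \frac{7 E}{-2 + E}$ ($M{\left(E \right)} = \frac{E + 6 E}{-2 + E} = \frac{7 E}{-2 + E}$)
$X{\left(a,t \right)} = 2 a$
$\left(X{\left(-135,M{\left(9 \right)} \right)} - 10186\right) + 31629 = \left(2 \left(-135\right) - 10186\right) + 31629 = \left(-270 - 10186\right) + 31629 = -10456 + 31629 = 21173$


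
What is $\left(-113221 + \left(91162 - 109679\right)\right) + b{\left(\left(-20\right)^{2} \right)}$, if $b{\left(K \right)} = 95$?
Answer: $-131643$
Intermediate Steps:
$\left(-113221 + \left(91162 - 109679\right)\right) + b{\left(\left(-20\right)^{2} \right)} = \left(-113221 + \left(91162 - 109679\right)\right) + 95 = \left(-113221 - 18517\right) + 95 = -131738 + 95 = -131643$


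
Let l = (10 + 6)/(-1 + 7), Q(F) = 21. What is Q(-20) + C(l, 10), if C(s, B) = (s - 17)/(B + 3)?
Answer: 776/39 ≈ 19.897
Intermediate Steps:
l = 8/3 (l = 16/6 = 16*(⅙) = 8/3 ≈ 2.6667)
C(s, B) = (-17 + s)/(3 + B)
Q(-20) + C(l, 10) = 21 + (-17 + 8/3)/(3 + 10) = 21 - 43/3/13 = 21 + (1/13)*(-43/3) = 21 - 43/39 = 776/39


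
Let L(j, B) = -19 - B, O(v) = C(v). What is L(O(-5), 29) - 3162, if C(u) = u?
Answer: -3210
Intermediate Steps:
O(v) = v
L(O(-5), 29) - 3162 = (-19 - 1*29) - 3162 = (-19 - 29) - 3162 = -48 - 3162 = -3210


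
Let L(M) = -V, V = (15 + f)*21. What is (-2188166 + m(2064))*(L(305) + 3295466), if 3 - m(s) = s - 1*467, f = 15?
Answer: -7214900079360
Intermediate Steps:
m(s) = 470 - s (m(s) = 3 - (s - 1*467) = 3 - (s - 467) = 3 - (-467 + s) = 3 + (467 - s) = 470 - s)
V = 630 (V = (15 + 15)*21 = 30*21 = 630)
L(M) = -630 (L(M) = -1*630 = -630)
(-2188166 + m(2064))*(L(305) + 3295466) = (-2188166 + (470 - 1*2064))*(-630 + 3295466) = (-2188166 + (470 - 2064))*3294836 = (-2188166 - 1594)*3294836 = -2189760*3294836 = -7214900079360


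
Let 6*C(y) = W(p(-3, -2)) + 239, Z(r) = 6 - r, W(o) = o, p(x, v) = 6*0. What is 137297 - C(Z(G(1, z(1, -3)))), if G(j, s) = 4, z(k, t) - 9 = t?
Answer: 823543/6 ≈ 1.3726e+5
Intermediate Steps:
z(k, t) = 9 + t
p(x, v) = 0
C(y) = 239/6 (C(y) = (0 + 239)/6 = (⅙)*239 = 239/6)
137297 - C(Z(G(1, z(1, -3)))) = 137297 - 1*239/6 = 137297 - 239/6 = 823543/6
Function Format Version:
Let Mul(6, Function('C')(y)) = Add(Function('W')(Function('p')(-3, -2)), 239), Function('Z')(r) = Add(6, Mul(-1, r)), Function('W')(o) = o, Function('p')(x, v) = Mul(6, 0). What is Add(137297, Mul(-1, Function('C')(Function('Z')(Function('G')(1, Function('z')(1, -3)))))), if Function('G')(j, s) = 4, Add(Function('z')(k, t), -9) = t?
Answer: Rational(823543, 6) ≈ 1.3726e+5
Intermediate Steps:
Function('z')(k, t) = Add(9, t)
Function('p')(x, v) = 0
Function('C')(y) = Rational(239, 6) (Function('C')(y) = Mul(Rational(1, 6), Add(0, 239)) = Mul(Rational(1, 6), 239) = Rational(239, 6))
Add(137297, Mul(-1, Function('C')(Function('Z')(Function('G')(1, Function('z')(1, -3)))))) = Add(137297, Mul(-1, Rational(239, 6))) = Add(137297, Rational(-239, 6)) = Rational(823543, 6)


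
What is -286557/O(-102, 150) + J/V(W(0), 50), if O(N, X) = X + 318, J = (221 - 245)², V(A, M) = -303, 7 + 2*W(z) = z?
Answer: -9677371/15756 ≈ -614.20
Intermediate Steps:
W(z) = -7/2 + z/2
J = 576 (J = (-24)² = 576)
O(N, X) = 318 + X
-286557/O(-102, 150) + J/V(W(0), 50) = -286557/(318 + 150) + 576/(-303) = -286557/468 + 576*(-1/303) = -286557*1/468 - 192/101 = -95519/156 - 192/101 = -9677371/15756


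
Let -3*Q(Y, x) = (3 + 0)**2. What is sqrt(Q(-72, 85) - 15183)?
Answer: I*sqrt(15186) ≈ 123.23*I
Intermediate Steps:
Q(Y, x) = -3 (Q(Y, x) = -(3 + 0)**2/3 = -1/3*3**2 = -1/3*9 = -3)
sqrt(Q(-72, 85) - 15183) = sqrt(-3 - 15183) = sqrt(-15186) = I*sqrt(15186)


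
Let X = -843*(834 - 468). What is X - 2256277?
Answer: -2564815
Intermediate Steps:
X = -308538 (X = -843*366 = -308538)
X - 2256277 = -308538 - 2256277 = -2564815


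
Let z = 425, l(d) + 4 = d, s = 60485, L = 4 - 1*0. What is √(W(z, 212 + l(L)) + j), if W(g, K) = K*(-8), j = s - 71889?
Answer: 10*I*√131 ≈ 114.46*I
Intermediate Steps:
L = 4 (L = 4 + 0 = 4)
l(d) = -4 + d
j = -11404 (j = 60485 - 71889 = -11404)
W(g, K) = -8*K
√(W(z, 212 + l(L)) + j) = √(-8*(212 + (-4 + 4)) - 11404) = √(-8*(212 + 0) - 11404) = √(-8*212 - 11404) = √(-1696 - 11404) = √(-13100) = 10*I*√131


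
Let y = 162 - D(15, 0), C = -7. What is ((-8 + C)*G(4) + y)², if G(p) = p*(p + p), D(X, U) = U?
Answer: 101124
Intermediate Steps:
G(p) = 2*p² (G(p) = p*(2*p) = 2*p²)
y = 162 (y = 162 - 1*0 = 162 + 0 = 162)
((-8 + C)*G(4) + y)² = ((-8 - 7)*(2*4²) + 162)² = (-30*16 + 162)² = (-15*32 + 162)² = (-480 + 162)² = (-318)² = 101124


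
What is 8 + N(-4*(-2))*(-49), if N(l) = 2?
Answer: -90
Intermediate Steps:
8 + N(-4*(-2))*(-49) = 8 + 2*(-49) = 8 - 98 = -90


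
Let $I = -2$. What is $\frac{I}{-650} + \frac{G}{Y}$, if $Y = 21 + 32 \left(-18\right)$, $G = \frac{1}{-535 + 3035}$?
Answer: $\frac{55487}{18037500} \approx 0.0030762$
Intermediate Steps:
$G = \frac{1}{2500} \approx 0.0004$
$Y = -555$ ($Y = 21 - 576 = -555$)
$\frac{I}{-650} + \frac{G}{Y} = - \frac{2}{-650} + \frac{1}{2500 \left(-555\right)} = \left(-2\right) \left(- \frac{1}{650}\right) + \frac{1}{2500} \left(- \frac{1}{555}\right) = \frac{1}{325} - \frac{1}{1387500} = \frac{55487}{18037500}$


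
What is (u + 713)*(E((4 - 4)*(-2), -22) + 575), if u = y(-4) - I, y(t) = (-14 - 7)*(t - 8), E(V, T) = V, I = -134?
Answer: 631925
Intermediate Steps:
y(t) = 168 - 21*t (y(t) = -21*(-8 + t) = 168 - 21*t)
u = 386 (u = (168 - 21*(-4)) - 1*(-134) = (168 + 84) + 134 = 252 + 134 = 386)
(u + 713)*(E((4 - 4)*(-2), -22) + 575) = (386 + 713)*((4 - 4)*(-2) + 575) = 1099*(0*(-2) + 575) = 1099*(0 + 575) = 1099*575 = 631925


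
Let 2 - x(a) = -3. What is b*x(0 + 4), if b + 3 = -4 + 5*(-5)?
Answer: -160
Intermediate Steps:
x(a) = 5 (x(a) = 2 - 1*(-3) = 2 + 3 = 5)
b = -32 (b = -3 + (-4 + 5*(-5)) = -3 + (-4 - 25) = -3 - 29 = -32)
b*x(0 + 4) = -32*5 = -160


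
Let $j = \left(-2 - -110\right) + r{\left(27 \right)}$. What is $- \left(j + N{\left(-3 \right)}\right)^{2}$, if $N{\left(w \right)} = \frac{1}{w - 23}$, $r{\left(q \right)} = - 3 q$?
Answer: $- \frac{491401}{676} \approx -726.92$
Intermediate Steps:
$N{\left(w \right)} = \frac{1}{-23 + w}$
$j = 27$ ($j = \left(-2 - -110\right) - 81 = \left(-2 + 110\right) - 81 = 108 - 81 = 27$)
$- \left(j + N{\left(-3 \right)}\right)^{2} = - \left(27 + \frac{1}{-23 - 3}\right)^{2} = - \left(27 + \frac{1}{-26}\right)^{2} = - \left(27 - \frac{1}{26}\right)^{2} = - \left(\frac{701}{26}\right)^{2} = \left(-1\right) \frac{491401}{676} = - \frac{491401}{676}$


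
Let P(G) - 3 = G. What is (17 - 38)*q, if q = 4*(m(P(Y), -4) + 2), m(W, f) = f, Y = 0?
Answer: 168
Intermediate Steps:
P(G) = 3 + G
q = -8 (q = 4*(-4 + 2) = 4*(-2) = -8)
(17 - 38)*q = (17 - 38)*(-8) = -21*(-8) = 168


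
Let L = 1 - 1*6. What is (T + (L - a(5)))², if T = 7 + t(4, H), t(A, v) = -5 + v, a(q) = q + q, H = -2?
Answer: 225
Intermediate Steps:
L = -5 (L = 1 - 6 = -5)
a(q) = 2*q
T = 0 (T = 7 + (-5 - 2) = 7 - 7 = 0)
(T + (L - a(5)))² = (0 + (-5 - 2*5))² = (0 + (-5 - 1*10))² = (0 + (-5 - 10))² = (0 - 15)² = (-15)² = 225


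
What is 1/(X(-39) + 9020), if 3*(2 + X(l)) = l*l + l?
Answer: 1/9512 ≈ 0.00010513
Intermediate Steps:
X(l) = -2 + l/3 + l**2/3 (X(l) = -2 + (l*l + l)/3 = -2 + (l**2 + l)/3 = -2 + (l + l**2)/3 = -2 + (l/3 + l**2/3) = -2 + l/3 + l**2/3)
1/(X(-39) + 9020) = 1/((-2 + (1/3)*(-39) + (1/3)*(-39)**2) + 9020) = 1/((-2 - 13 + (1/3)*1521) + 9020) = 1/((-2 - 13 + 507) + 9020) = 1/(492 + 9020) = 1/9512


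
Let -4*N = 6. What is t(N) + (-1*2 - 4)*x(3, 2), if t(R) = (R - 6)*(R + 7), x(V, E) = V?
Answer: -237/4 ≈ -59.250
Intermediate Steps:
N = -3/2 (N = -¼*6 = -3/2 ≈ -1.5000)
t(R) = (-6 + R)*(7 + R)
t(N) + (-1*2 - 4)*x(3, 2) = (-42 - 3/2 + (-3/2)²) + (-1*2 - 4)*3 = (-42 - 3/2 + 9/4) + (-2 - 4)*3 = -165/4 - 6*3 = -165/4 - 18 = -237/4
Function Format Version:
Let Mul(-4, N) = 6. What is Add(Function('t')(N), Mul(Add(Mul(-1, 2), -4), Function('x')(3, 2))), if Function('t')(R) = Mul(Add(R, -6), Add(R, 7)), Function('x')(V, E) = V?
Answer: Rational(-237, 4) ≈ -59.250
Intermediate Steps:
N = Rational(-3, 2) (N = Mul(Rational(-1, 4), 6) = Rational(-3, 2) ≈ -1.5000)
Function('t')(R) = Mul(Add(-6, R), Add(7, R))
Add(Function('t')(N), Mul(Add(Mul(-1, 2), -4), Function('x')(3, 2))) = Add(Add(-42, Rational(-3, 2), Pow(Rational(-3, 2), 2)), Mul(Add(Mul(-1, 2), -4), 3)) = Add(Add(-42, Rational(-3, 2), Rational(9, 4)), Mul(Add(-2, -4), 3)) = Add(Rational(-165, 4), Mul(-6, 3)) = Add(Rational(-165, 4), -18) = Rational(-237, 4)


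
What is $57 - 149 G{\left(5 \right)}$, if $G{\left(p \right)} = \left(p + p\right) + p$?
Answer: $-2178$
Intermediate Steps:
$G{\left(p \right)} = 3 p$ ($G{\left(p \right)} = 2 p + p = 3 p$)
$57 - 149 G{\left(5 \right)} = 57 - 149 \cdot 3 \cdot 5 = 57 - 2235 = -2178$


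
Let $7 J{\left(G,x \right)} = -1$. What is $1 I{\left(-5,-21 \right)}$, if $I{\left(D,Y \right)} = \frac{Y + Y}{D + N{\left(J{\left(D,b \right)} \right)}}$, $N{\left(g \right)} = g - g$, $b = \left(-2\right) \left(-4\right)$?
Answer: $\frac{42}{5} \approx 8.4$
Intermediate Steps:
$b = 8$
$J{\left(G,x \right)} = - \frac{1}{7}$ ($J{\left(G,x \right)} = \frac{1}{7} \left(-1\right) = - \frac{1}{7}$)
$N{\left(g \right)} = 0$
$I{\left(D,Y \right)} = \frac{2 Y}{D}$ ($I{\left(D,Y \right)} = \frac{Y + Y}{D + 0} = \frac{2 Y}{D}$)
$1 I{\left(-5,-21 \right)} = 1 \cdot 2 \left(-21\right) \frac{1}{-5} = 1 \cdot 2 \left(-21\right) \left(- \frac{1}{5}\right) = 1 \cdot \frac{42}{5} = \frac{42}{5}$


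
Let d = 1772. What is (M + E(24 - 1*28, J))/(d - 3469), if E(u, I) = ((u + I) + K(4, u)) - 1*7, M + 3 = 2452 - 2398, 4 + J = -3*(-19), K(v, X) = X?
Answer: -89/1697 ≈ -0.052445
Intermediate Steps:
J = 53 (J = -4 - 3*(-19) = -4 + 57 = 53)
M = 51 (M = -3 + (2452 - 2398) = -3 + 54 = 51)
E(u, I) = -7 + I + 2*u (E(u, I) = ((u + I) + u) - 1*7 = ((I + u) + u) - 7 = (I + 2*u) - 7 = -7 + I + 2*u)
(M + E(24 - 1*28, J))/(d - 3469) = (51 + (-7 + 53 + 2*(24 - 1*28)))/(1772 - 3469) = (51 + (-7 + 53 + 2*(24 - 28)))/(-1697) = (51 + (-7 + 53 + 2*(-4)))*(-1/1697) = (51 + (-7 + 53 - 8))*(-1/1697) = (51 + 38)*(-1/1697) = 89*(-1/1697) = -89/1697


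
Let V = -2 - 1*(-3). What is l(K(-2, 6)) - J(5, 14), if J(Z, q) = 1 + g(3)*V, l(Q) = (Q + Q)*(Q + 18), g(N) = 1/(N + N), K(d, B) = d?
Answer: -391/6 ≈ -65.167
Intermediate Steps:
V = 1 (V = -2 + 3 = 1)
g(N) = 1/(2*N)
l(Q) = 2*Q*(18 + Q) (l(Q) = (2*Q)*(18 + Q) = 2*Q*(18 + Q))
J(Z, q) = 7/6 (J(Z, q) = 1 + ((½)/3)*1 = 1 + ((½)*(⅓))*1 = 1 + (⅙)*1 = 1 + ⅙ = 7/6)
l(K(-2, 6)) - J(5, 14) = 2*(-2)*(18 - 2) - 1*7/6 = 2*(-2)*16 - 7/6 = -64 - 7/6 = -391/6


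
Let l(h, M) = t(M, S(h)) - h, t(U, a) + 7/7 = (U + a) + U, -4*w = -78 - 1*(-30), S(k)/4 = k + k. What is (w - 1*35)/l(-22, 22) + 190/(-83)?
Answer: -19181/9213 ≈ -2.0819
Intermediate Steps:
S(k) = 8*k (S(k) = 4*(k + k) = 4*(2*k) = 8*k)
w = 12 (w = -(-78 - 1*(-30))/4 = -(-78 + 30)/4 = -¼*(-48) = 12)
t(U, a) = -1 + a + 2*U (t(U, a) = -1 + ((U + a) + U) = -1 + (a + 2*U) = -1 + a + 2*U)
l(h, M) = -1 + 2*M + 7*h (l(h, M) = (-1 + 8*h + 2*M) - h = (-1 + 2*M + 8*h) - h = -1 + 2*M + 7*h)
(w - 1*35)/l(-22, 22) + 190/(-83) = (12 - 1*35)/(-1 + 2*22 + 7*(-22)) + 190/(-83) = (12 - 35)/(-1 + 44 - 154) + 190*(-1/83) = -23/(-111) - 190/83 = -23*(-1/111) - 190/83 = 23/111 - 190/83 = -19181/9213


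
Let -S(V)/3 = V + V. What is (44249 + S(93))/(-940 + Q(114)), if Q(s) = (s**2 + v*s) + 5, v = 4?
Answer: 43691/12517 ≈ 3.4905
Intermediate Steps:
Q(s) = 5 + s**2 + 4*s (Q(s) = (s**2 + 4*s) + 5 = 5 + s**2 + 4*s)
S(V) = -6*V (S(V) = -3*(V + V) = -6*V)
(44249 + S(93))/(-940 + Q(114)) = (44249 - 6*93)/(-940 + (5 + 114**2 + 4*114)) = (44249 - 558)/(-940 + (5 + 12996 + 456)) = 43691/(-940 + 13457) = 43691/12517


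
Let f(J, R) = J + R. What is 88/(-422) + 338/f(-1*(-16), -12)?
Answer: 35571/422 ≈ 84.292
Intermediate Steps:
88/(-422) + 338/f(-1*(-16), -12) = 88/(-422) + 338/(-1*(-16) - 12) = 88*(-1/422) + 338/(16 - 12) = -44/211 + 338/4 = -44/211 + 338*(¼) = -44/211 + 169/2 = 35571/422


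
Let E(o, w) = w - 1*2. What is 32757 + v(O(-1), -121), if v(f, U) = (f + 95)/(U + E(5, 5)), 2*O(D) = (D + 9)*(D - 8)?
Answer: 65513/2 ≈ 32757.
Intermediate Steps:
E(o, w) = -2 + w (E(o, w) = w - 2 = -2 + w)
O(D) = (-8 + D)*(9 + D)/2 (O(D) = ((D + 9)*(D - 8))/2 = ((9 + D)*(-8 + D))/2 = ((-8 + D)*(9 + D))/2 = (-8 + D)*(9 + D)/2)
v(f, U) = (95 + f)/(3 + U) (v(f, U) = (f + 95)/(U + (-2 + 5)) = (95 + f)/(U + 3) = (95 + f)/(3 + U))
32757 + v(O(-1), -121) = 32757 + (95 + (-36 + (1/2)*(-1) + (1/2)*(-1)**2))/(3 - 121) = 32757 + (95 + (-36 - 1/2 + (1/2)*1))/(-118) = 32757 - (95 + (-36 - 1/2 + 1/2))/118 = 32757 - (95 - 36)/118 = 32757 - 1/118*59 = 32757 - 1/2 = 65513/2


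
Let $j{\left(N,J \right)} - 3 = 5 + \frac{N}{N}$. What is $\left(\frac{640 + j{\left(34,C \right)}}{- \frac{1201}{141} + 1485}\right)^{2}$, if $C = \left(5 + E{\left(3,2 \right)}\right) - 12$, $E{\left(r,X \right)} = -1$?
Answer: $\frac{8373897081}{43340577856} \approx 0.19321$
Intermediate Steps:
$C = -8$ ($C = \left(5 - 1\right) - 12 = 4 - 12 = -8$)
$j{\left(N,J \right)} = 9$ ($j{\left(N,J \right)} = 3 + \left(5 + \frac{N}{N}\right) = 3 + \left(5 + 1\right) = 3 + 6 = 9$)
$\left(\frac{640 + j{\left(34,C \right)}}{- \frac{1201}{141} + 1485}\right)^{2} = \left(\frac{640 + 9}{- \frac{1201}{141} + 1485}\right)^{2} = \left(\frac{649}{\left(-1201\right) \frac{1}{141} + 1485}\right)^{2} = \left(\frac{649}{- \frac{1201}{141} + 1485}\right)^{2} = \left(\frac{649}{\frac{208184}{141}}\right)^{2} = \left(649 \cdot \frac{141}{208184}\right)^{2} = \left(\frac{91509}{208184}\right)^{2} = \frac{8373897081}{43340577856}$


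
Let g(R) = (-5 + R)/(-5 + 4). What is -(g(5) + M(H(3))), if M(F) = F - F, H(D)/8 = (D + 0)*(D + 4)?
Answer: 0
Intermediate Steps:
H(D) = 8*D*(4 + D) (H(D) = 8*((D + 0)*(D + 4)) = 8*(D*(4 + D)) = 8*D*(4 + D))
g(R) = 5 - R (g(R) = (-5 + R)/(-1) = (-5 + R)*(-1) = 5 - R)
M(F) = 0
-(g(5) + M(H(3))) = -((5 - 1*5) + 0) = -((5 - 5) + 0) = -(0 + 0) = -1*0 = 0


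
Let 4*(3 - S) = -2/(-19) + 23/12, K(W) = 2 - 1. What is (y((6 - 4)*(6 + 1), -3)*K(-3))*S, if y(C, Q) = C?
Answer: 15925/456 ≈ 34.923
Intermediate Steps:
K(W) = 1
S = 2275/912 (S = 3 - (-2/(-19) + 23/12)/4 = 3 - (-2*(-1/19) + 23*(1/12))/4 = 3 - (2/19 + 23/12)/4 = 3 - ¼*461/228 = 3 - 461/912 = 2275/912 ≈ 2.4945)
(y((6 - 4)*(6 + 1), -3)*K(-3))*S = (((6 - 4)*(6 + 1))*1)*(2275/912) = ((2*7)*1)*(2275/912) = (14*1)*(2275/912) = 14*(2275/912) = 15925/456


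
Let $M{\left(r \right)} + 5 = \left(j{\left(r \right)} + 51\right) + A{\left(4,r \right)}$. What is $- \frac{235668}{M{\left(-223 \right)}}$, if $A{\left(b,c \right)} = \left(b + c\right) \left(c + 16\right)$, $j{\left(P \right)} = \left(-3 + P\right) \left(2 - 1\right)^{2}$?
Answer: $- \frac{78556}{15051} \approx -5.2193$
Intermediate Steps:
$j{\left(P \right)} = -3 + P$ ($j{\left(P \right)} = \left(-3 + P\right) 1^{2} = \left(-3 + P\right) 1 = -3 + P$)
$A{\left(b,c \right)} = \left(16 + c\right) \left(b + c\right)$ ($A{\left(b,c \right)} = \left(b + c\right) \left(16 + c\right) = \left(16 + c\right) \left(b + c\right)$)
$M{\left(r \right)} = 107 + r^{2} + 21 r$ ($M{\left(r \right)} = -5 + \left(\left(\left(-3 + r\right) + 51\right) + \left(r^{2} + 16 \cdot 4 + 16 r + 4 r\right)\right) = -5 + \left(\left(48 + r\right) + \left(r^{2} + 64 + 16 r + 4 r\right)\right) = -5 + \left(\left(48 + r\right) + \left(64 + r^{2} + 20 r\right)\right) = -5 + \left(112 + r^{2} + 21 r\right) = 107 + r^{2} + 21 r$)
$- \frac{235668}{M{\left(-223 \right)}} = - \frac{235668}{107 + \left(-223\right)^{2} + 21 \left(-223\right)} = - \frac{235668}{107 + 49729 - 4683} = - \frac{235668}{45153} = \left(-235668\right) \frac{1}{45153} = - \frac{78556}{15051}$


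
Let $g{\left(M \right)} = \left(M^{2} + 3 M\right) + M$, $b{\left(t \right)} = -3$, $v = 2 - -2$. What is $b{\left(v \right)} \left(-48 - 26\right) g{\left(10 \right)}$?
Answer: $31080$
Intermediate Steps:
$v = 4$ ($v = 2 + 2 = 4$)
$g{\left(M \right)} = M^{2} + 4 M$
$b{\left(v \right)} \left(-48 - 26\right) g{\left(10 \right)} = - 3 \left(-48 - 26\right) 10 \left(4 + 10\right) = - 3 \left(-48 - 26\right) 10 \cdot 14 = \left(-3\right) \left(-74\right) 140 = 222 \cdot 140 = 31080$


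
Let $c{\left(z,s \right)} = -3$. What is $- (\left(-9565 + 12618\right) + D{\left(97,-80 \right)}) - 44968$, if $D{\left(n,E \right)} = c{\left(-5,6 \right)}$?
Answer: $-48018$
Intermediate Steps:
$D{\left(n,E \right)} = -3$
$- (\left(-9565 + 12618\right) + D{\left(97,-80 \right)}) - 44968 = - (\left(-9565 + 12618\right) - 3) - 44968 = - (3053 - 3) - 44968 = \left(-1\right) 3050 - 44968 = -3050 - 44968 = -48018$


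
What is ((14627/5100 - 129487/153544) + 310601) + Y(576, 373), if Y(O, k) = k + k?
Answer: 3585433098841/11515800 ≈ 3.1135e+5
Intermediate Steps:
Y(O, k) = 2*k
((14627/5100 - 129487/153544) + 310601) + Y(576, 373) = ((14627/5100 - 129487/153544) + 310601) + 2*373 = ((14627*(1/5100) - 129487*1/153544) + 310601) + 746 = ((14627/5100 - 129487/153544) + 310601) + 746 = (23316241/11515800 + 310601) + 746 = 3576842312041/11515800 + 746 = 3585433098841/11515800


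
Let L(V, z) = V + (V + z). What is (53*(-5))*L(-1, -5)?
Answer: 1855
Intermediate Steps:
L(V, z) = z + 2*V
(53*(-5))*L(-1, -5) = (53*(-5))*(-5 + 2*(-1)) = -265*(-5 - 2) = -265*(-7) = 1855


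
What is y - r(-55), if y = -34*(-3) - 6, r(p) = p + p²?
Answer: -2874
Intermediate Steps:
y = 96 (y = 102 - 6 = 96)
y - r(-55) = 96 - (-55)*(1 - 55) = 96 - (-55)*(-54) = 96 - 1*2970 = 96 - 2970 = -2874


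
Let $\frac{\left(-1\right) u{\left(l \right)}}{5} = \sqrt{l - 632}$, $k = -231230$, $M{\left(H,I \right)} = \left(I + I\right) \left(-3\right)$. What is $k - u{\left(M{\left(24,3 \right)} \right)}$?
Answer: $-231230 + 25 i \sqrt{26} \approx -2.3123 \cdot 10^{5} + 127.48 i$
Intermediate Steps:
$M{\left(H,I \right)} = - 6 I$ ($M{\left(H,I \right)} = 2 I \left(-3\right) = - 6 I$)
$u{\left(l \right)} = - 5 \sqrt{-632 + l}$ ($u{\left(l \right)} = - 5 \sqrt{l - 632} = - 5 \sqrt{-632 + l}$)
$k - u{\left(M{\left(24,3 \right)} \right)} = -231230 - - 5 \sqrt{-632 - 18} = -231230 - - 5 \sqrt{-650} = -231230 - - 5 \cdot 5 i \sqrt{26} = -231230 - - 25 i \sqrt{26} = -231230 + 25 i \sqrt{26}$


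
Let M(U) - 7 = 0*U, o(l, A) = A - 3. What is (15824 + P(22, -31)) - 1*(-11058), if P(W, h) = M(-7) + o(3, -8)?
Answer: 26878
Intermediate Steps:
o(l, A) = -3 + A
M(U) = 7 (M(U) = 7 + 0*U = 7 + 0 = 7)
P(W, h) = -4 (P(W, h) = 7 + (-3 - 8) = 7 - 11 = -4)
(15824 + P(22, -31)) - 1*(-11058) = (15824 - 4) - 1*(-11058) = 15820 + 11058 = 26878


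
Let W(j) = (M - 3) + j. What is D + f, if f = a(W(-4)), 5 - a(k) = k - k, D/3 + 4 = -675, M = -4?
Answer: -2032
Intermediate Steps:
D = -2037 (D = -12 + 3*(-675) = -12 - 2025 = -2037)
W(j) = -7 + j (W(j) = (-4 - 3) + j = -7 + j)
a(k) = 5 (a(k) = 5 - (k - k) = 5 - 1*0 = 5 + 0 = 5)
f = 5
D + f = -2037 + 5 = -2032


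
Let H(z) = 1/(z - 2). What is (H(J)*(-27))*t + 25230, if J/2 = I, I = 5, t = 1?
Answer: 201813/8 ≈ 25227.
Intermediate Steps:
J = 10 (J = 2*5 = 10)
H(z) = 1/(-2 + z)
(H(J)*(-27))*t + 25230 = (-27/(-2 + 10))*1 + 25230 = (-27/8)*1 + 25230 = ((⅛)*(-27))*1 + 25230 = -27/8*1 + 25230 = -27/8 + 25230 = 201813/8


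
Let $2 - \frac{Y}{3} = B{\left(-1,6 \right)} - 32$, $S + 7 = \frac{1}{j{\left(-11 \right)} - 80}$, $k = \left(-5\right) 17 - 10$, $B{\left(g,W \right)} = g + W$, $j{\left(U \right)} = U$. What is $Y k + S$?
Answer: $- \frac{752753}{91} \approx -8272.0$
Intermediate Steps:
$B{\left(g,W \right)} = W + g$
$k = -95$ ($k = -85 - 10 = -95$)
$S = - \frac{638}{91}$ ($S = -7 + \frac{1}{-11 - 80} = -7 + \frac{1}{-91} = -7 - \frac{1}{91} = - \frac{638}{91} \approx -7.011$)
$Y = 87$ ($Y = 6 - 3 \left(\left(6 - 1\right) - 32\right) = 6 - 3 \left(5 - 32\right) = 6 - -81 = 6 + 81 = 87$)
$Y k + S = 87 \left(-95\right) - \frac{638}{91} = -8265 - \frac{638}{91} = - \frac{752753}{91}$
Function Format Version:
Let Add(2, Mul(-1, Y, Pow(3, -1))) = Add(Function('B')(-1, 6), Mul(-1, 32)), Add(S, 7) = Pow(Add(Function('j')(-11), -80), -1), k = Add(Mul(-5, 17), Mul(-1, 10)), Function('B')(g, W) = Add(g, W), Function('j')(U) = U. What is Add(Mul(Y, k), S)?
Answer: Rational(-752753, 91) ≈ -8272.0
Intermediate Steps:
Function('B')(g, W) = Add(W, g)
k = -95 (k = Add(-85, -10) = -95)
S = Rational(-638, 91) (S = Add(-7, Pow(Add(-11, -80), -1)) = Add(-7, Pow(-91, -1)) = Add(-7, Rational(-1, 91)) = Rational(-638, 91) ≈ -7.0110)
Y = 87 (Y = Add(6, Mul(-3, Add(Add(6, -1), Mul(-1, 32)))) = Add(6, Mul(-3, Add(5, -32))) = Add(6, Mul(-3, -27)) = Add(6, 81) = 87)
Add(Mul(Y, k), S) = Add(Mul(87, -95), Rational(-638, 91)) = Add(-8265, Rational(-638, 91)) = Rational(-752753, 91)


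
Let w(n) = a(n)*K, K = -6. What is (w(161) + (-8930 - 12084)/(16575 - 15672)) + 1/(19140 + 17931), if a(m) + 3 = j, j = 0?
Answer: -8402717/1594053 ≈ -5.2713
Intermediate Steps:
a(m) = -3 (a(m) = -3 + 0 = -3)
w(n) = 18 (w(n) = -3*(-6) = 18)
(w(161) + (-8930 - 12084)/(16575 - 15672)) + 1/(19140 + 17931) = (18 + (-8930 - 12084)/(16575 - 15672)) + 1/(19140 + 17931) = (18 - 21014/903) + 1/37071 = (18 - 21014*1/903) + 1/37071 = (18 - 3002/129) + 1/37071 = -680/129 + 1/37071 = -8402717/1594053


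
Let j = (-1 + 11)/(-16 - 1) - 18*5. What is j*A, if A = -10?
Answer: 15400/17 ≈ 905.88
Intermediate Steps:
j = -1540/17 (j = 10/(-17) - 90 = 10*(-1/17) - 90 = -10/17 - 90 = -1540/17 ≈ -90.588)
j*A = -1540/17*(-10) = 15400/17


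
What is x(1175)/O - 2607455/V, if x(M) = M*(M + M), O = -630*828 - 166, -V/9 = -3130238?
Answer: -39575456380615/7350196364226 ≈ -5.3843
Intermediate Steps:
V = 28172142 (V = -9*(-3130238) = 28172142)
O = -521806 (O = -521640 - 166 = -521806)
x(M) = 2*M² (x(M) = M*(2*M) = 2*M²)
x(1175)/O - 2607455/V = (2*1175²)/(-521806) - 2607455/28172142 = (2*1380625)*(-1/521806) - 2607455*1/28172142 = 2761250*(-1/521806) - 2607455/28172142 = -1380625/260903 - 2607455/28172142 = -39575456380615/7350196364226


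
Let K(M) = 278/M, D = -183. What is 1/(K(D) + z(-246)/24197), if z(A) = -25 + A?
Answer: -4428051/6776359 ≈ -0.65346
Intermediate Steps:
1/(K(D) + z(-246)/24197) = 1/(278/(-183) + (-25 - 246)/24197) = 1/(278*(-1/183) - 271*1/24197) = 1/(-278/183 - 271/24197) = 1/(-6776359/4428051) = -4428051/6776359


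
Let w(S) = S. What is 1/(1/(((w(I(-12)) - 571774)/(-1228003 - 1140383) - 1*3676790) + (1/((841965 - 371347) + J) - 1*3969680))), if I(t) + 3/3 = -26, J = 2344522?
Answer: -8496933273580783879/1111223027340 ≈ -7.6465e+6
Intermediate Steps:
I(t) = -27 (I(t) = -1 - 26 = -27)
1/(1/(((w(I(-12)) - 571774)/(-1228003 - 1140383) - 1*3676790) + (1/((841965 - 371347) + J) - 1*3969680))) = 1/(1/(((-27 - 571774)/(-1228003 - 1140383) - 1*3676790) + (1/((841965 - 371347) + 2344522) - 1*3969680))) = 1/(1/((-571801/(-2368386) - 3676790) + (1/(470618 + 2344522) - 3969680))) = 1/(1/((-571801*(-1/2368386) - 3676790) + (1/2815140 - 3969680))) = 1/(1/((571801/2368386 - 3676790) + (1/2815140 - 3969680))) = 1/(1/(-8708057389139/2368386 - 11175204955199/2815140)) = 1/(1/(-8496933273580783879/1111223027340)) = 1/(-1111223027340/8496933273580783879) = -8496933273580783879/1111223027340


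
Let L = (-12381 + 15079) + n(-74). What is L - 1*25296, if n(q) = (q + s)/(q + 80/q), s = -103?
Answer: -20923565/926 ≈ -22596.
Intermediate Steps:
n(q) = (-103 + q)/(q + 80/q) (n(q) = (q - 103)/(q + 80/q) = (-103 + q)/(q + 80/q))
L = 2500531/926 (L = (-12381 + 15079) - 74*(-103 - 74)/(80 + (-74)²) = 2698 - 74*(-177)/(80 + 5476) = 2698 - 74*(-177)/5556 = 2698 - 74*1/5556*(-177) = 2698 + 2183/926 = 2500531/926 ≈ 2700.4)
L - 1*25296 = 2500531/926 - 1*25296 = 2500531/926 - 25296 = -20923565/926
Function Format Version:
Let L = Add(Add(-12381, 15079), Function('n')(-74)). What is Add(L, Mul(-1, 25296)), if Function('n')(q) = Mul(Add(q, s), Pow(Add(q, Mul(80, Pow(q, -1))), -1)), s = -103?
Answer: Rational(-20923565, 926) ≈ -22596.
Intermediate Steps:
Function('n')(q) = Mul(Pow(Add(q, Mul(80, Pow(q, -1))), -1), Add(-103, q)) (Function('n')(q) = Mul(Add(q, -103), Pow(Add(q, Mul(80, Pow(q, -1))), -1)) = Mul(Add(-103, q), Pow(Add(q, Mul(80, Pow(q, -1))), -1)) = Mul(Pow(Add(q, Mul(80, Pow(q, -1))), -1), Add(-103, q)))
L = Rational(2500531, 926) (L = Add(Add(-12381, 15079), Mul(-74, Pow(Add(80, Pow(-74, 2)), -1), Add(-103, -74))) = Add(2698, Mul(-74, Pow(Add(80, 5476), -1), -177)) = Add(2698, Mul(-74, Pow(5556, -1), -177)) = Add(2698, Mul(-74, Rational(1, 5556), -177)) = Add(2698, Rational(2183, 926)) = Rational(2500531, 926) ≈ 2700.4)
Add(L, Mul(-1, 25296)) = Add(Rational(2500531, 926), Mul(-1, 25296)) = Add(Rational(2500531, 926), -25296) = Rational(-20923565, 926)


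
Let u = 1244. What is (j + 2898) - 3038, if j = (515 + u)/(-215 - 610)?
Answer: -117259/825 ≈ -142.13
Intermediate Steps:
j = -1759/825 (j = (515 + 1244)/(-215 - 610) = 1759/(-825) = 1759*(-1/825) = -1759/825 ≈ -2.1321)
(j + 2898) - 3038 = (-1759/825 + 2898) - 3038 = 2389091/825 - 3038 = -117259/825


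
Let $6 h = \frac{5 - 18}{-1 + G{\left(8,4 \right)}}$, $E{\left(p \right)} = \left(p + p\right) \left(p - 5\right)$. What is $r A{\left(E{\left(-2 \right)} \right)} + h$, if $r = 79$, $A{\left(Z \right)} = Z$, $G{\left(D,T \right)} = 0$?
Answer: $\frac{13285}{6} \approx 2214.2$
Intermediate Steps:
$E{\left(p \right)} = 2 p \left(-5 + p\right)$
$h = \frac{13}{6}$ ($h = \frac{\left(5 - 18\right) \frac{1}{-1 + 0}}{6} = \frac{\left(-13\right) \frac{1}{-1}}{6} = \frac{\left(-13\right) \left(-1\right)}{6} = \frac{1}{6} \cdot 13 = \frac{13}{6} \approx 2.1667$)
$r A{\left(E{\left(-2 \right)} \right)} + h = 79 \cdot 2 \left(-2\right) \left(-5 - 2\right) + \frac{13}{6} = 79 \cdot 2 \left(-2\right) \left(-7\right) + \frac{13}{6} = 79 \cdot 28 + \frac{13}{6} = 2212 + \frac{13}{6} = \frac{13285}{6}$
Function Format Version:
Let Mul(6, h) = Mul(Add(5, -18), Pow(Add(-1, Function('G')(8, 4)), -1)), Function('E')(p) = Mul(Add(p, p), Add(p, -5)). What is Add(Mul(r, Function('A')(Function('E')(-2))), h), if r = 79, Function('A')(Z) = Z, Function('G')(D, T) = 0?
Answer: Rational(13285, 6) ≈ 2214.2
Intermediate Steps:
Function('E')(p) = Mul(2, p, Add(-5, p)) (Function('E')(p) = Mul(Mul(2, p), Add(-5, p)) = Mul(2, p, Add(-5, p)))
h = Rational(13, 6) (h = Mul(Rational(1, 6), Mul(Add(5, -18), Pow(Add(-1, 0), -1))) = Mul(Rational(1, 6), Mul(-13, Pow(-1, -1))) = Mul(Rational(1, 6), Mul(-13, -1)) = Mul(Rational(1, 6), 13) = Rational(13, 6) ≈ 2.1667)
Add(Mul(r, Function('A')(Function('E')(-2))), h) = Add(Mul(79, Mul(2, -2, Add(-5, -2))), Rational(13, 6)) = Add(Mul(79, Mul(2, -2, -7)), Rational(13, 6)) = Add(Mul(79, 28), Rational(13, 6)) = Add(2212, Rational(13, 6)) = Rational(13285, 6)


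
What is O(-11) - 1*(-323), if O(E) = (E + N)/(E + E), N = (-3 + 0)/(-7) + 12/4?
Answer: 49795/154 ≈ 323.34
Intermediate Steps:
N = 24/7 (N = -3*(-⅐) + 12*(¼) = 3/7 + 3 = 24/7 ≈ 3.4286)
O(E) = (24/7 + E)/(2*E) (O(E) = (E + 24/7)/(E + E) = (24/7 + E)/((2*E)) = (24/7 + E)*(1/(2*E)) = (24/7 + E)/(2*E))
O(-11) - 1*(-323) = (1/14)*(24 + 7*(-11))/(-11) - 1*(-323) = (1/14)*(-1/11)*(24 - 77) + 323 = (1/14)*(-1/11)*(-53) + 323 = 53/154 + 323 = 49795/154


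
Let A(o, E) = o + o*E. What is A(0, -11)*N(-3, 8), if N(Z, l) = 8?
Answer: 0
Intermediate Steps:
A(o, E) = o + E*o
A(0, -11)*N(-3, 8) = (0*(1 - 11))*8 = (0*(-10))*8 = 0*8 = 0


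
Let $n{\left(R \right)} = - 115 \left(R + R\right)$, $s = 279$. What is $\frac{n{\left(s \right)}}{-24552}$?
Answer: $\frac{115}{44} \approx 2.6136$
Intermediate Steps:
$n{\left(R \right)} = - 230 R$ ($n{\left(R \right)} = - 115 \cdot 2 R = - 230 R$)
$\frac{n{\left(s \right)}}{-24552} = \frac{\left(-230\right) 279}{-24552} = \left(-64170\right) \left(- \frac{1}{24552}\right) = \frac{115}{44}$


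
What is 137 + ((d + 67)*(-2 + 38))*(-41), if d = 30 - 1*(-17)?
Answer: -168127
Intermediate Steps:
d = 47 (d = 30 + 17 = 47)
137 + ((d + 67)*(-2 + 38))*(-41) = 137 + ((47 + 67)*(-2 + 38))*(-41) = 137 + (114*36)*(-41) = 137 + 4104*(-41) = 137 - 168264 = -168127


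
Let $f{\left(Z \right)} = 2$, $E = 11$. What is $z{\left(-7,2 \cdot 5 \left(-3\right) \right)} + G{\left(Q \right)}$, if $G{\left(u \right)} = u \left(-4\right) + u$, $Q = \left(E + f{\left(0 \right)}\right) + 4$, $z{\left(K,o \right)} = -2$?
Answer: $-53$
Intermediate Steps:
$Q = 17$ ($Q = \left(11 + 2\right) + 4 = 13 + 4 = 17$)
$G{\left(u \right)} = - 3 u$ ($G{\left(u \right)} = - 4 u + u = - 3 u$)
$z{\left(-7,2 \cdot 5 \left(-3\right) \right)} + G{\left(Q \right)} = -2 - 51 = -53$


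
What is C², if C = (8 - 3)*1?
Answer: 25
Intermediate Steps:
C = 5 (C = 5*1 = 5)
C² = 5² = 25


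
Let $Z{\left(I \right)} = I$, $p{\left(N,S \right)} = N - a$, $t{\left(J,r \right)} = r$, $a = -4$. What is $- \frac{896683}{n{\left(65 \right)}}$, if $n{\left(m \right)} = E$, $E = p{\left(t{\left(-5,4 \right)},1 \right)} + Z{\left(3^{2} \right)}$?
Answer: $- \frac{896683}{17} \approx -52746.0$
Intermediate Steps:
$p{\left(N,S \right)} = 4 + N$ ($p{\left(N,S \right)} = N - -4 = N + 4 = 4 + N$)
$E = 17$ ($E = \left(4 + 4\right) + 3^{2} = 8 + 9 = 17$)
$n{\left(m \right)} = 17$
$- \frac{896683}{n{\left(65 \right)}} = - \frac{896683}{17}$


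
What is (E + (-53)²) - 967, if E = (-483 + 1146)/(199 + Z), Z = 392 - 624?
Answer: 20041/11 ≈ 1821.9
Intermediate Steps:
Z = -232
E = -221/11 (E = (-483 + 1146)/(199 - 232) = 663/(-33) = 663*(-1/33) = -221/11 ≈ -20.091)
(E + (-53)²) - 967 = (-221/11 + (-53)²) - 967 = (-221/11 + 2809) - 967 = 30678/11 - 967 = 20041/11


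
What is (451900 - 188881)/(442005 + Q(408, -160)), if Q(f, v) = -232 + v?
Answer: 263019/441613 ≈ 0.59559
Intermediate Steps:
(451900 - 188881)/(442005 + Q(408, -160)) = (451900 - 188881)/(442005 + (-232 - 160)) = 263019/(442005 - 392) = 263019/441613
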